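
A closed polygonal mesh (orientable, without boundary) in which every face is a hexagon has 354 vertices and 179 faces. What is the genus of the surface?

Every face is a hexagon, so 2E = 6·179 = 1074, giving E = 537.
χ = V − E + F = 354 − 537 + 179 = -4.
For a closed orientable surface χ = 2 − 2g, so g = (2 − (-4))/2 = 3.

3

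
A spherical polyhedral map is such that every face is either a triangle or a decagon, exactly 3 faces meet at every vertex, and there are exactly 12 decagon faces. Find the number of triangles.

20

Let x be the number of triangles; then F = 12 + x.
Edge–face incidences: 2E = 10·12 + 3·x = 120 + 3x.
Every vertex has degree 3, so 3V = 2E.
Euler: V − E + F = 2 ⇒ (2E)/3 − E + (12 + x) = 2.
Multiply by 6: 2·(2E) − 3·(2E) + 6·(12 + x) = 12, i.e. 72 + 6x − (120 + 3x) = 12.
Collecting terms: 3x − 48 = 12, so 3x = 60, so x = 20.
Then 2E = 120 + 3·20 = 180, so E = 90, V = 2E/3 = 60, F = 12 + 20 = 32.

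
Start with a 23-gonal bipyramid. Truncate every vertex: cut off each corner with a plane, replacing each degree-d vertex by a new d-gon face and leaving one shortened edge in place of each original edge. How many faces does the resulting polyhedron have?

The base solid has V = 25, E = 69, F = 46.
Truncation replaces each original edge-end by a new vertex, so V′ = 2E = 138.
Each original edge survives, and each old vertex of degree d contributes d new edges; summing degrees gives Σd = 2E, so E′ = E + 2E = 3E = 207.
Each original face survives and each original vertex becomes one new face: F′ = F + V = 71.

71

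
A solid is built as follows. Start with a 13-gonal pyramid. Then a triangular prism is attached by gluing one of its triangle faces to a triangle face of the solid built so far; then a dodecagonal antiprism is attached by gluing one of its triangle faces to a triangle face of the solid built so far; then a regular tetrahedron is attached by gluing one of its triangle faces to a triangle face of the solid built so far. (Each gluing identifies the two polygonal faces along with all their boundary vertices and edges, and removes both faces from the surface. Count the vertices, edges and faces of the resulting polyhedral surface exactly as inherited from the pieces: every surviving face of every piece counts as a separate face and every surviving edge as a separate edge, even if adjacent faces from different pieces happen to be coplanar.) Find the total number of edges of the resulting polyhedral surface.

80

A 13-gonal pyramid: V=14, E=26, F=14.
Attach a triangular prism (V=6, E=9, F=5) along a 3-gon: merge 3 vertices and 3 edges, delete both glued faces → V=17, E=32, F=17.
Attach a dodecagonal antiprism (V=24, E=48, F=26) along a 3-gon: merge 3 vertices and 3 edges, delete both glued faces → V=38, E=77, F=41.
Attach a regular tetrahedron (V=4, E=6, F=4) along a 3-gon: merge 3 vertices and 3 edges, delete both glued faces → V=39, E=80, F=43.
Check: V − E + F = 39 − 80 + 43 = 2.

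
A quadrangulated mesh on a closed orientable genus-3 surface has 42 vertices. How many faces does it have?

χ = 2 − 2·3 = -4, and every face is a square so 4F = 2E.
V − E + F = -4 with E = 4F/2 gives 42 − (4/2 − 1)·F = -4, so F = 46 and E = 92.

46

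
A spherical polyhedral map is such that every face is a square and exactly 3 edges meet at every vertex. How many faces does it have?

6

Each face has 4 edges and each edge borders two faces, so 2E = 4F.
Each vertex has degree 3, so 3V = 2E and hence V = 4F/3.
Euler: V − E + F = 2 ⇒ (4F/3) − (4F/2) + F = 2.
Multiply by 6: (8 − 12 + 6)F = 12, i.e. 2F = 12.
So F = 6, E = 4·6/2 = 12, V = 4·6/3 = 8.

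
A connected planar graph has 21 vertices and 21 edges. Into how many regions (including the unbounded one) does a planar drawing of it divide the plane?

Euler's formula for a connected plane graph: V − E + F = 2, so F = 2 − 21 + 21 = 2.

2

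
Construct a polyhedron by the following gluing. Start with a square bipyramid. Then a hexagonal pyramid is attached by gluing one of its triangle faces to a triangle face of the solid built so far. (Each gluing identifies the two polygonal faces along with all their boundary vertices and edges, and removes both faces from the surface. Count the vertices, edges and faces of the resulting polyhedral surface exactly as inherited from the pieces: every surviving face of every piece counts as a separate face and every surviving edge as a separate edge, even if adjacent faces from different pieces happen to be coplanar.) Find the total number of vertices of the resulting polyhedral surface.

10

A square bipyramid: V=6, E=12, F=8.
Attach a hexagonal pyramid (V=7, E=12, F=7) along a 3-gon: merge 3 vertices and 3 edges, delete both glued faces → V=10, E=21, F=13.
Check: V − E + F = 10 − 21 + 13 = 2.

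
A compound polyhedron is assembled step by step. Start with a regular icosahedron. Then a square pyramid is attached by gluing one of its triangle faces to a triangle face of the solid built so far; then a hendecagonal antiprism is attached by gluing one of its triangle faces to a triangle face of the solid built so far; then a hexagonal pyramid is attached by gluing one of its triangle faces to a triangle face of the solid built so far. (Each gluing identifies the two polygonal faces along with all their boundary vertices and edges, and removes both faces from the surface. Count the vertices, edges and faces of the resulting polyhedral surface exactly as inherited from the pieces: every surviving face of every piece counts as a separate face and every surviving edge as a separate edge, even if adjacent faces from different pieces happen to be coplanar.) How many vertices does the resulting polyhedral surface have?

A regular icosahedron: V=12, E=30, F=20.
Attach a square pyramid (V=5, E=8, F=5) along a 3-gon: merge 3 vertices and 3 edges, delete both glued faces → V=14, E=35, F=23.
Attach a hendecagonal antiprism (V=22, E=44, F=24) along a 3-gon: merge 3 vertices and 3 edges, delete both glued faces → V=33, E=76, F=45.
Attach a hexagonal pyramid (V=7, E=12, F=7) along a 3-gon: merge 3 vertices and 3 edges, delete both glued faces → V=37, E=85, F=50.
Check: V − E + F = 37 − 85 + 50 = 2.

37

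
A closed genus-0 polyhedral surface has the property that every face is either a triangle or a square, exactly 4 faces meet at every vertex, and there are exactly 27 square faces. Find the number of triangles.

Let x be the number of triangles; then F = 27 + x.
Edge–face incidences: 2E = 4·27 + 3·x = 108 + 3x.
Every vertex has degree 4, so 4V = 2E.
Euler: V − E + F = 2 ⇒ (2E)/4 − E + (27 + x) = 2.
Multiply by 8: 2·(2E) − 4·(2E) + 8·(27 + x) = 16, i.e. 216 + 8x − 2·(108 + 3x) = 16.
Collecting terms: 2x = 16, so x = 8.
Then 2E = 108 + 3·8 = 132, so E = 66, V = 2E/4 = 33, F = 27 + 8 = 35.

8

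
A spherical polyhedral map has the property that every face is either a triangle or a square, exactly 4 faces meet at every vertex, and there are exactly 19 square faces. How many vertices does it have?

25

Let x be the number of triangles; then F = 19 + x.
Edge–face incidences: 2E = 4·19 + 3·x = 76 + 3x.
Every vertex has degree 4, so 4V = 2E.
Euler: V − E + F = 2 ⇒ (2E)/4 − E + (19 + x) = 2.
Multiply by 8: 2·(2E) − 4·(2E) + 8·(19 + x) = 16, i.e. 152 + 8x − 2·(76 + 3x) = 16.
Collecting terms: 2x = 16, so x = 8.
Then 2E = 76 + 3·8 = 100, so E = 50, V = 2E/4 = 25, F = 19 + 8 = 27.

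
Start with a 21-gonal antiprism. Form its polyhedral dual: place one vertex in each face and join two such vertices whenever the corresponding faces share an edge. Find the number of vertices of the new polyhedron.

The base solid has V = 42, E = 84, F = 44.
The dual swaps V and F and preserves E: V′ = F = 44, E′ = E = 84, F′ = V = 42.

44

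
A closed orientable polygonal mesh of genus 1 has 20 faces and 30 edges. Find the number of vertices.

10

For a closed orientable surface of genus 1, χ = 2 − 2·1 = 0.
V = 0 + E − F = 0 + 30 − 20 = 10.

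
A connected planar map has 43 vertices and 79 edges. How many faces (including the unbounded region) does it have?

38

Euler's formula for a connected plane graph: V − E + F = 2, so F = 2 − 43 + 79 = 38.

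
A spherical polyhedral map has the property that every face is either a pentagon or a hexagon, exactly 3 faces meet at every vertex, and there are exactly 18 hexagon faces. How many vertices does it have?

56

Let x be the number of pentagons; then F = 18 + x.
Edge–face incidences: 2E = 6·18 + 5·x = 108 + 5x.
Every vertex has degree 3, so 3V = 2E.
Euler: V − E + F = 2 ⇒ (2E)/3 − E + (18 + x) = 2.
Multiply by 6: 2·(2E) − 3·(2E) + 6·(18 + x) = 12, i.e. 108 + 6x − (108 + 5x) = 12.
Collecting terms: x = 12.
Then 2E = 108 + 5·12 = 168, so E = 84, V = 2E/3 = 56, F = 18 + 12 = 30.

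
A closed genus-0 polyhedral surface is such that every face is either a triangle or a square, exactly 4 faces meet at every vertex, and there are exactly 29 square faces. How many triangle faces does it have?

8

Let x be the number of triangles; then F = 29 + x.
Edge–face incidences: 2E = 4·29 + 3·x = 116 + 3x.
Every vertex has degree 4, so 4V = 2E.
Euler: V − E + F = 2 ⇒ (2E)/4 − E + (29 + x) = 2.
Multiply by 8: 2·(2E) − 4·(2E) + 8·(29 + x) = 16, i.e. 232 + 8x − 2·(116 + 3x) = 16.
Collecting terms: 2x = 16, so x = 8.
Then 2E = 116 + 3·8 = 140, so E = 70, V = 2E/4 = 35, F = 29 + 8 = 37.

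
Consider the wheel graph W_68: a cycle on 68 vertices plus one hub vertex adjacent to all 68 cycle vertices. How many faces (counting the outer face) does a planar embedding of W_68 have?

69

W_68 has V = 68 + 1 = 69 vertices and E = 2·68 = 136 edges.
By Euler's formula F = 2 − V + E = 2 − 69 + 136 = 69.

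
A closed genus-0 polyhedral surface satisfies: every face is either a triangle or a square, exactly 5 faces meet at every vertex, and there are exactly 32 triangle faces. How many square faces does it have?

Let x be the number of squares; then F = 32 + x.
Edge–face incidences: 2E = 3·32 + 4·x = 96 + 4x.
Every vertex has degree 5, so 5V = 2E.
Euler: V − E + F = 2 ⇒ (2E)/5 − E + (32 + x) = 2.
Multiply by 10: 2·(2E) − 5·(2E) + 10·(32 + x) = 20, i.e. 320 + 10x − 3·(96 + 4x) = 20.
Collecting terms: −2x + 32 = 20, so −2x = −12, so x = 6.
Then 2E = 96 + 4·6 = 120, so E = 60, V = 2E/5 = 24, F = 32 + 6 = 38.

6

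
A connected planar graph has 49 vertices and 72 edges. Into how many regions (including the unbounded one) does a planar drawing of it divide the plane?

Euler's formula for a connected plane graph: V − E + F = 2, so F = 2 − 49 + 72 = 25.

25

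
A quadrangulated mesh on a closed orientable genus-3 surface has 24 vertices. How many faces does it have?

28

χ = 2 − 2·3 = -4, and every face is a square so 4F = 2E.
V − E + F = -4 with E = 4F/2 gives 24 − (4/2 − 1)·F = -4, so F = 28 and E = 56.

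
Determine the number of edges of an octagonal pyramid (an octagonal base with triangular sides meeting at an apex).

A pyramid on an n-gon base has one n-gon and n triangles: V = 8 + 1 = 9, E = 2·8 = 16, F = 8 + 1 = 9.

16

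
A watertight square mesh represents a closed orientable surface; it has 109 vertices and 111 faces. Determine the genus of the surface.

2

Every face is a square, so 2E = 4·111 = 444, giving E = 222.
χ = V − E + F = 109 − 222 + 111 = -2.
For a closed orientable surface χ = 2 − 2g, so g = (2 − (-2))/2 = 2.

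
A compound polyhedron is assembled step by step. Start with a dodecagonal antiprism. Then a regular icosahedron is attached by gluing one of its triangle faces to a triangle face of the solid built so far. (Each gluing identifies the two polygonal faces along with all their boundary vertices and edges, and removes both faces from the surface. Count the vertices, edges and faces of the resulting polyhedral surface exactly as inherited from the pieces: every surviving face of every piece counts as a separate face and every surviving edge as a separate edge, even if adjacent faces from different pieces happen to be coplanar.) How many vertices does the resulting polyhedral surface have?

A dodecagonal antiprism: V=24, E=48, F=26.
Attach a regular icosahedron (V=12, E=30, F=20) along a 3-gon: merge 3 vertices and 3 edges, delete both glued faces → V=33, E=75, F=44.
Check: V − E + F = 33 − 75 + 44 = 2.

33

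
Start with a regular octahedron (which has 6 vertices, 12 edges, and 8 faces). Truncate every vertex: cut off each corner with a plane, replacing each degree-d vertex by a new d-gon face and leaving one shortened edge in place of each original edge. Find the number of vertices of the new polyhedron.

Truncation replaces each original edge-end by a new vertex, so V′ = 2E = 24.
Each original edge survives, and each old vertex of degree d contributes d new edges; summing degrees gives Σd = 2E, so E′ = E + 2E = 3E = 36.
Each original face survives and each original vertex becomes one new face: F′ = F + V = 14.

24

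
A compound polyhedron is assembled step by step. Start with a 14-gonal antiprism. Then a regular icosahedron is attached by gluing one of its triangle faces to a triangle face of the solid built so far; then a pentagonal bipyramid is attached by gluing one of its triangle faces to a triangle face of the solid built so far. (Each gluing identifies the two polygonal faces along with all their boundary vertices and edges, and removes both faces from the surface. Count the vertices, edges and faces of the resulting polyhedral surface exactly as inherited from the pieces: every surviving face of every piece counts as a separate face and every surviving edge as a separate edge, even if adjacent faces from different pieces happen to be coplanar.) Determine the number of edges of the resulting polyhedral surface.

A 14-gonal antiprism: V=28, E=56, F=30.
Attach a regular icosahedron (V=12, E=30, F=20) along a 3-gon: merge 3 vertices and 3 edges, delete both glued faces → V=37, E=83, F=48.
Attach a pentagonal bipyramid (V=7, E=15, F=10) along a 3-gon: merge 3 vertices and 3 edges, delete both glued faces → V=41, E=95, F=56.
Check: V − E + F = 41 − 95 + 56 = 2.

95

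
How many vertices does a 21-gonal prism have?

42

A prism on an n-gon has two n-gon bases and n rectangular sides: V = 2·21 = 42, E = 3·21 = 63, F = 21 + 2 = 23.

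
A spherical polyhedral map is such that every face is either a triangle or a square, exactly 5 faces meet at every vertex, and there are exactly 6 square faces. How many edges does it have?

Let x be the number of triangles; then F = 6 + x.
Edge–face incidences: 2E = 4·6 + 3·x = 24 + 3x.
Every vertex has degree 5, so 5V = 2E.
Euler: V − E + F = 2 ⇒ (2E)/5 − E + (6 + x) = 2.
Multiply by 10: 2·(2E) − 5·(2E) + 10·(6 + x) = 20, i.e. 60 + 10x − 3·(24 + 3x) = 20.
Collecting terms: x − 12 = 20, so x = 32.
Then 2E = 24 + 3·32 = 120, so E = 60, V = 2E/5 = 24, F = 6 + 32 = 38.

60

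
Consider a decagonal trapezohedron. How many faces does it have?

The n-trapezohedron (dual of the n-antiprism) has V = 2·10 + 2 = 22, E = 4·10 = 40, F = 2·10 = 20.

20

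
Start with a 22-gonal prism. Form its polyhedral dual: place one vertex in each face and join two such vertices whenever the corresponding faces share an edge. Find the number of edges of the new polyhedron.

The base solid has V = 44, E = 66, F = 24.
The dual swaps V and F and preserves E: V′ = F = 24, E′ = E = 66, F′ = V = 44.

66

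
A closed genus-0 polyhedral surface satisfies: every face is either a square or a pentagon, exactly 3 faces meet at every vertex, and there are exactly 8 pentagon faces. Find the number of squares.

2

Let x be the number of squares; then F = 8 + x.
Edge–face incidences: 2E = 5·8 + 4·x = 40 + 4x.
Every vertex has degree 3, so 3V = 2E.
Euler: V − E + F = 2 ⇒ (2E)/3 − E + (8 + x) = 2.
Multiply by 6: 2·(2E) − 3·(2E) + 6·(8 + x) = 12, i.e. 48 + 6x − (40 + 4x) = 12.
Collecting terms: 2x + 8 = 12, so 2x = 4, so x = 2.
Then 2E = 40 + 4·2 = 48, so E = 24, V = 2E/3 = 16, F = 8 + 2 = 10.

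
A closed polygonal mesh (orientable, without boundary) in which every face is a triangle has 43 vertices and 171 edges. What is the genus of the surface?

8

Every face is a triangle and each edge borders two faces, so 3F = 2·171, giving F = 114.
χ = V − E + F = 43 − 171 + 114 = -14.
For a closed orientable surface χ = 2 − 2g, so g = (2 − (-14))/2 = 8.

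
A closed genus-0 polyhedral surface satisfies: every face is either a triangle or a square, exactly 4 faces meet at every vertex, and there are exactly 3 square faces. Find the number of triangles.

8

Let x be the number of triangles; then F = 3 + x.
Edge–face incidences: 2E = 4·3 + 3·x = 12 + 3x.
Every vertex has degree 4, so 4V = 2E.
Euler: V − E + F = 2 ⇒ (2E)/4 − E + (3 + x) = 2.
Multiply by 8: 2·(2E) − 4·(2E) + 8·(3 + x) = 16, i.e. 24 + 8x − 2·(12 + 3x) = 16.
Collecting terms: 2x = 16, so x = 8.
Then 2E = 12 + 3·8 = 36, so E = 18, V = 2E/4 = 9, F = 3 + 8 = 11.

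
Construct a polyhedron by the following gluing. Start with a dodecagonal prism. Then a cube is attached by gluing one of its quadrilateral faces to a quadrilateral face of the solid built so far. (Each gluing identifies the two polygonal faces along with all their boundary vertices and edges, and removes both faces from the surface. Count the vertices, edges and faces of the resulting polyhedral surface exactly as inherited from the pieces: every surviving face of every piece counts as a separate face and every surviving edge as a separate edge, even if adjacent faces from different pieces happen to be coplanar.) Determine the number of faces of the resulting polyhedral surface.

A dodecagonal prism: V=24, E=36, F=14.
Attach a cube (V=8, E=12, F=6) along a 4-gon: merge 4 vertices and 4 edges, delete both glued faces → V=28, E=44, F=18.
Check: V − E + F = 28 − 44 + 18 = 2.

18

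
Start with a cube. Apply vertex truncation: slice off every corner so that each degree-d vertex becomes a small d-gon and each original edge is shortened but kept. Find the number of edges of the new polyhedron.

The base solid has V = 8, E = 12, F = 6.
Truncation replaces each original edge-end by a new vertex, so V′ = 2E = 24.
Each original edge survives, and each old vertex of degree d contributes d new edges; summing degrees gives Σd = 2E, so E′ = E + 2E = 3E = 36.
Each original face survives and each original vertex becomes one new face: F′ = F + V = 14.

36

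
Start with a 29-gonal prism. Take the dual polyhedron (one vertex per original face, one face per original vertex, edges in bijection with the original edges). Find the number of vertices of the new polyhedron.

31

The base solid has V = 58, E = 87, F = 31.
The dual swaps V and F and preserves E: V′ = F = 31, E′ = E = 87, F′ = V = 58.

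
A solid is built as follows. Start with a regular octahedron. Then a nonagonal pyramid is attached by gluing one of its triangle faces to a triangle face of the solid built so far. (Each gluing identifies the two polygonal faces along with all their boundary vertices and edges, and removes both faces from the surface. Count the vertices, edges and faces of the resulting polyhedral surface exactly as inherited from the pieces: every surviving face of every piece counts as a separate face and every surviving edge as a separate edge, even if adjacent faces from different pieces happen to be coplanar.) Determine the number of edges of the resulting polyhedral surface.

27

A regular octahedron: V=6, E=12, F=8.
Attach a nonagonal pyramid (V=10, E=18, F=10) along a 3-gon: merge 3 vertices and 3 edges, delete both glued faces → V=13, E=27, F=16.
Check: V − E + F = 13 − 27 + 16 = 2.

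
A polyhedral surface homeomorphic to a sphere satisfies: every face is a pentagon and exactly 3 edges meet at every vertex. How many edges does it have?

30

Each face has 5 edges and each edge borders two faces, so 2E = 5F.
Each vertex has degree 3, so 3V = 2E and hence V = 5F/3.
Euler: V − E + F = 2 ⇒ (5F/3) − (5F/2) + F = 2.
Multiply by 6: (10 − 15 + 6)F = 12, i.e. 1F = 12.
So F = 12, E = 5·12/2 = 30, V = 5·12/3 = 20.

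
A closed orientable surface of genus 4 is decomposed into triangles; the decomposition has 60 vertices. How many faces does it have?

χ = 2 − 2·4 = -6, and every face is a triangle so 3F = 2E.
V − E + F = -6 with E = 3F/2 gives 60 − (3/2 − 1)·F = -6, so F = 132 and E = 198.

132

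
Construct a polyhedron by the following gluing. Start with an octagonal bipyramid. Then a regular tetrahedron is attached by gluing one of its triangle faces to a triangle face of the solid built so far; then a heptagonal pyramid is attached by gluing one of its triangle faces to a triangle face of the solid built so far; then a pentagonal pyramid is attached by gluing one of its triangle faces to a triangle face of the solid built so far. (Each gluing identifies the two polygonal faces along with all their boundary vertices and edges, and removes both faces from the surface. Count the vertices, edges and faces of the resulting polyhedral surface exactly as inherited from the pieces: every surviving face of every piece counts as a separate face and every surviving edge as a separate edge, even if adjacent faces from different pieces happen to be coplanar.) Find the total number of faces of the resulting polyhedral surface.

28

An octagonal bipyramid: V=10, E=24, F=16.
Attach a regular tetrahedron (V=4, E=6, F=4) along a 3-gon: merge 3 vertices and 3 edges, delete both glued faces → V=11, E=27, F=18.
Attach a heptagonal pyramid (V=8, E=14, F=8) along a 3-gon: merge 3 vertices and 3 edges, delete both glued faces → V=16, E=38, F=24.
Attach a pentagonal pyramid (V=6, E=10, F=6) along a 3-gon: merge 3 vertices and 3 edges, delete both glued faces → V=19, E=45, F=28.
Check: V − E + F = 19 − 45 + 28 = 2.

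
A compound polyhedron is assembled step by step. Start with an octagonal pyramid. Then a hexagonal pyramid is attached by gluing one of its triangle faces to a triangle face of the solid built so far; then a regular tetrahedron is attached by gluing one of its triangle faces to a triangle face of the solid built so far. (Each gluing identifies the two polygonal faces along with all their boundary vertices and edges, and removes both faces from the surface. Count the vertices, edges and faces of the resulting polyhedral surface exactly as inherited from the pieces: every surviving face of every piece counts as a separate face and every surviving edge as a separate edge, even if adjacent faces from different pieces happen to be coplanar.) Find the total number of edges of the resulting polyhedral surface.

28

An octagonal pyramid: V=9, E=16, F=9.
Attach a hexagonal pyramid (V=7, E=12, F=7) along a 3-gon: merge 3 vertices and 3 edges, delete both glued faces → V=13, E=25, F=14.
Attach a regular tetrahedron (V=4, E=6, F=4) along a 3-gon: merge 3 vertices and 3 edges, delete both glued faces → V=14, E=28, F=16.
Check: V − E + F = 14 − 28 + 16 = 2.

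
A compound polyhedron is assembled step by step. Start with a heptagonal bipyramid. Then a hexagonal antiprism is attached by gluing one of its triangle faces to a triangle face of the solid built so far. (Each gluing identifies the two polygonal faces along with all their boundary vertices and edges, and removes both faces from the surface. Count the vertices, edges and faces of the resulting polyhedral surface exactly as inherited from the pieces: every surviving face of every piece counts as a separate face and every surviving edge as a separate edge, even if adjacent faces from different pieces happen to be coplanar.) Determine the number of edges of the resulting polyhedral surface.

A heptagonal bipyramid: V=9, E=21, F=14.
Attach a hexagonal antiprism (V=12, E=24, F=14) along a 3-gon: merge 3 vertices and 3 edges, delete both glued faces → V=18, E=42, F=26.
Check: V − E + F = 18 − 42 + 26 = 2.

42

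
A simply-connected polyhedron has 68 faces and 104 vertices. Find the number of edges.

170

Here V − E + F = 2.
E = V + F − (2) = 104 + 68 − (2) = 170.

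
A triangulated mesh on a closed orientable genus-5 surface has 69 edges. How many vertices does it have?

15

χ = 2 − 2·5 = -8, and every face is a triangle so 3F = 2E.
F = 2E/3 = 46. Then V = -8 + E − F = -8 + 69 − 46 = 15.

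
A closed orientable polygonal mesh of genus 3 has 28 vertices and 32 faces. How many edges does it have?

For a closed orientable surface of genus 3, χ = 2 − 2·3 = -4.
E = V + F − (-4) = 28 + 32 − (-4) = 64.

64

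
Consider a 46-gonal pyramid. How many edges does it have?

A pyramid on an n-gon base has one n-gon and n triangles: V = 46 + 1 = 47, E = 2·46 = 92, F = 46 + 1 = 47.
Check: V − E + F = 47 − 92 + 47 = 2.

92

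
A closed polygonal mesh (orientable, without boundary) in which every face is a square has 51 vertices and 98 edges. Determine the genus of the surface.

0

Every face is a square and each edge borders two faces, so 4F = 2·98, giving F = 49.
χ = V − E + F = 51 − 98 + 49 = 2.
For a closed orientable surface χ = 2 − 2g, so g = (2 − (2))/2 = 0.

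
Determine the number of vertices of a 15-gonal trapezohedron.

32

The n-trapezohedron (dual of the n-antiprism) has V = 2·15 + 2 = 32, E = 4·15 = 60, F = 2·15 = 30.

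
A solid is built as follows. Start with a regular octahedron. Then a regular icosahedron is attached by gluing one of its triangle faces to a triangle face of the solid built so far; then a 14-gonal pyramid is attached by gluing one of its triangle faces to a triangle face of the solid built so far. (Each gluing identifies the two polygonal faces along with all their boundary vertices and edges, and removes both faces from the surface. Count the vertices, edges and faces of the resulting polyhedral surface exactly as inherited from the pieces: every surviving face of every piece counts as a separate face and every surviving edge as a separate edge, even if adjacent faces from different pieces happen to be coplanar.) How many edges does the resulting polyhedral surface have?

64

A regular octahedron: V=6, E=12, F=8.
Attach a regular icosahedron (V=12, E=30, F=20) along a 3-gon: merge 3 vertices and 3 edges, delete both glued faces → V=15, E=39, F=26.
Attach a 14-gonal pyramid (V=15, E=28, F=15) along a 3-gon: merge 3 vertices and 3 edges, delete both glued faces → V=27, E=64, F=39.
Check: V − E + F = 27 − 64 + 39 = 2.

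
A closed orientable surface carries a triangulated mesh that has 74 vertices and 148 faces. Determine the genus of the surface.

Every face is a triangle, so 2E = 3·148 = 444, giving E = 222.
χ = V − E + F = 74 − 222 + 148 = 0.
For a closed orientable surface χ = 2 − 2g, so g = (2 − (0))/2 = 1.

1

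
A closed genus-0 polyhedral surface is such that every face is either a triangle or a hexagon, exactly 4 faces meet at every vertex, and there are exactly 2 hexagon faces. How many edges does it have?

Let x be the number of triangles; then F = 2 + x.
Edge–face incidences: 2E = 6·2 + 3·x = 12 + 3x.
Every vertex has degree 4, so 4V = 2E.
Euler: V − E + F = 2 ⇒ (2E)/4 − E + (2 + x) = 2.
Multiply by 8: 2·(2E) − 4·(2E) + 8·(2 + x) = 16, i.e. 16 + 8x − 2·(12 + 3x) = 16.
Collecting terms: 2x − 8 = 16, so 2x = 24, so x = 12.
Then 2E = 12 + 3·12 = 48, so E = 24, V = 2E/4 = 12, F = 2 + 12 = 14.

24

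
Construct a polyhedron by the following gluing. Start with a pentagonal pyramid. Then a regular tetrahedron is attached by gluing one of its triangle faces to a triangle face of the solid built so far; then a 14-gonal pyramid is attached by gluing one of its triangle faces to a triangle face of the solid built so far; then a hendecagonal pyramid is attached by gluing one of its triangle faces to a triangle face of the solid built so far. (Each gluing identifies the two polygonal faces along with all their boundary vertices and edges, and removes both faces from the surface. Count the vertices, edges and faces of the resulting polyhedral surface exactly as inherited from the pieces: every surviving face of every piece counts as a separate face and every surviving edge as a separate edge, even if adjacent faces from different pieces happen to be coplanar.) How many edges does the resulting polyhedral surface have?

A pentagonal pyramid: V=6, E=10, F=6.
Attach a regular tetrahedron (V=4, E=6, F=4) along a 3-gon: merge 3 vertices and 3 edges, delete both glued faces → V=7, E=13, F=8.
Attach a 14-gonal pyramid (V=15, E=28, F=15) along a 3-gon: merge 3 vertices and 3 edges, delete both glued faces → V=19, E=38, F=21.
Attach a hendecagonal pyramid (V=12, E=22, F=12) along a 3-gon: merge 3 vertices and 3 edges, delete both glued faces → V=28, E=57, F=31.
Check: V − E + F = 28 − 57 + 31 = 2.

57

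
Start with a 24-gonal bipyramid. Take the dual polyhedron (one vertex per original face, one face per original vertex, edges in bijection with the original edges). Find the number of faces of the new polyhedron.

The base solid has V = 26, E = 72, F = 48.
The dual swaps V and F and preserves E: V′ = F = 48, E′ = E = 72, F′ = V = 26.

26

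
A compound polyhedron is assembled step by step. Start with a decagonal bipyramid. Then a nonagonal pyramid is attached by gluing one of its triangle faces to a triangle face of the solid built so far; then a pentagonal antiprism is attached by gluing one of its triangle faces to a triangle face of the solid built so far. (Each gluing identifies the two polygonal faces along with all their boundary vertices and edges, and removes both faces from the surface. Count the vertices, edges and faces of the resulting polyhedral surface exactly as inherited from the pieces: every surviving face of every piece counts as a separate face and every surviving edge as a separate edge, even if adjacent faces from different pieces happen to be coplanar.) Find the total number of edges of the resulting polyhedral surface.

62

A decagonal bipyramid: V=12, E=30, F=20.
Attach a nonagonal pyramid (V=10, E=18, F=10) along a 3-gon: merge 3 vertices and 3 edges, delete both glued faces → V=19, E=45, F=28.
Attach a pentagonal antiprism (V=10, E=20, F=12) along a 3-gon: merge 3 vertices and 3 edges, delete both glued faces → V=26, E=62, F=38.
Check: V − E + F = 26 − 62 + 38 = 2.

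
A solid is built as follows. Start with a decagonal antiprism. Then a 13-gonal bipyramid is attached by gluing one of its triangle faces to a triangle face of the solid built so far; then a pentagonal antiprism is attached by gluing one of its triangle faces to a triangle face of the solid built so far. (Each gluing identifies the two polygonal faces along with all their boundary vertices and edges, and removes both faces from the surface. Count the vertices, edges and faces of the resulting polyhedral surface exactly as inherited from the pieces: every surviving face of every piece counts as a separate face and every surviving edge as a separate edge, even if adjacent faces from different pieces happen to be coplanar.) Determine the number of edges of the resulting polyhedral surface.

A decagonal antiprism: V=20, E=40, F=22.
Attach a 13-gonal bipyramid (V=15, E=39, F=26) along a 3-gon: merge 3 vertices and 3 edges, delete both glued faces → V=32, E=76, F=46.
Attach a pentagonal antiprism (V=10, E=20, F=12) along a 3-gon: merge 3 vertices and 3 edges, delete both glued faces → V=39, E=93, F=56.
Check: V − E + F = 39 − 93 + 56 = 2.

93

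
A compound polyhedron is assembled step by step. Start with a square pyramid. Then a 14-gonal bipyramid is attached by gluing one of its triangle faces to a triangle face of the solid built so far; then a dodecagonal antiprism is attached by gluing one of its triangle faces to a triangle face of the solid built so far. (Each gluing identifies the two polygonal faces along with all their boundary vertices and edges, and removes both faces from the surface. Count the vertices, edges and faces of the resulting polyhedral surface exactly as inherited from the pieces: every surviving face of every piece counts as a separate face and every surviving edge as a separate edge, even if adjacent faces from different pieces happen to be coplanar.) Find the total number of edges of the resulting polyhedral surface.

92

A square pyramid: V=5, E=8, F=5.
Attach a 14-gonal bipyramid (V=16, E=42, F=28) along a 3-gon: merge 3 vertices and 3 edges, delete both glued faces → V=18, E=47, F=31.
Attach a dodecagonal antiprism (V=24, E=48, F=26) along a 3-gon: merge 3 vertices and 3 edges, delete both glued faces → V=39, E=92, F=55.
Check: V − E + F = 39 − 92 + 55 = 2.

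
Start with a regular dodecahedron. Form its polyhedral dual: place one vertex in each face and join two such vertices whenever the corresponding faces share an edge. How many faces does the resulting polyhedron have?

The base solid has V = 20, E = 30, F = 12.
The dual swaps V and F and preserves E: V′ = F = 12, E′ = E = 30, F′ = V = 20.

20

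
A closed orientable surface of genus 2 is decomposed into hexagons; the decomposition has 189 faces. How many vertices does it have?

χ = 2 − 2·2 = -2, and every face is a hexagon so 6F = 2E.
E = 6·189/2 = 567. Then V = -2 + E − F = -2 + 567 − 189 = 376.

376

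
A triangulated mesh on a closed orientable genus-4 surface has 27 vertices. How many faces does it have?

χ = 2 − 2·4 = -6, and every face is a triangle so 3F = 2E.
V − E + F = -6 with E = 3F/2 gives 27 − (3/2 − 1)·F = -6, so F = 66 and E = 99.

66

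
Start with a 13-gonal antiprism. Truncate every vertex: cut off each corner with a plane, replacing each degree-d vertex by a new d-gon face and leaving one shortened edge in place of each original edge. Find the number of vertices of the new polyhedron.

The base solid has V = 26, E = 52, F = 28.
Truncation replaces each original edge-end by a new vertex, so V′ = 2E = 104.
Each original edge survives, and each old vertex of degree d contributes d new edges; summing degrees gives Σd = 2E, so E′ = E + 2E = 3E = 156.
Each original face survives and each original vertex becomes one new face: F′ = F + V = 54.

104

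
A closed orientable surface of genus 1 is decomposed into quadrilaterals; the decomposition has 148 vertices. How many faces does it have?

χ = 2 − 2·1 = 0, and every face is a square so 4F = 2E.
V − E + F = 0 with E = 4F/2 gives 148 − (4/2 − 1)·F = 0, so F = 148 and E = 296.

148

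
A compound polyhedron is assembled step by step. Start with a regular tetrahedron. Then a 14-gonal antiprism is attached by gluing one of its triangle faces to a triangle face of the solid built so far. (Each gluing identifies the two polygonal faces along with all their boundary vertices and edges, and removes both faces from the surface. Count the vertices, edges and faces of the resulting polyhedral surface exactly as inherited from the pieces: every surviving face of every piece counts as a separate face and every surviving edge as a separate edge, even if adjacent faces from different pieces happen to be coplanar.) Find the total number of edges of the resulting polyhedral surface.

A regular tetrahedron: V=4, E=6, F=4.
Attach a 14-gonal antiprism (V=28, E=56, F=30) along a 3-gon: merge 3 vertices and 3 edges, delete both glued faces → V=29, E=59, F=32.
Check: V − E + F = 29 − 59 + 32 = 2.

59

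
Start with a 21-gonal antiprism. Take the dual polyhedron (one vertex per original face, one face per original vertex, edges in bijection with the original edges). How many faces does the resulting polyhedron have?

The base solid has V = 42, E = 84, F = 44.
The dual swaps V and F and preserves E: V′ = F = 44, E′ = E = 84, F′ = V = 42.

42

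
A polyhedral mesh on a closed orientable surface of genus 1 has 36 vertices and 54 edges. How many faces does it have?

18

For a closed orientable surface of genus 1, χ = 2 − 2·1 = 0.
F = 0 − V + E = 0 − 36 + 54 = 18.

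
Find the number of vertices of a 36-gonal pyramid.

A pyramid on an n-gon base has one n-gon and n triangles: V = 36 + 1 = 37, E = 2·36 = 72, F = 36 + 1 = 37.

37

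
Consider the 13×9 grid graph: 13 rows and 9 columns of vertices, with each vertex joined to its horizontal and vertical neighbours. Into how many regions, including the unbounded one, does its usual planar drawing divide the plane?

97

The grid has V = 13·9 = 117 vertices and E = 13·8 + 9·12 = 212 edges.
F = 2 − V + E = 2 − 117 + 212 = 97.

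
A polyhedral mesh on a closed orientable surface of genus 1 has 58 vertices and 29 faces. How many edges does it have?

For a closed orientable surface of genus 1, χ = 2 − 2·1 = 0.
E = V + F − (0) = 58 + 29 − (0) = 87.

87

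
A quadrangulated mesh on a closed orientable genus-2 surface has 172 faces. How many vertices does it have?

χ = 2 − 2·2 = -2, and every face is a square so 4F = 2E.
E = 4·172/2 = 344. Then V = -2 + E − F = -2 + 344 − 172 = 170.

170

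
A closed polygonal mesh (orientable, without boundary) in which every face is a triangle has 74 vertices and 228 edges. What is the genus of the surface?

Every face is a triangle and each edge borders two faces, so 3F = 2·228, giving F = 152.
χ = V − E + F = 74 − 228 + 152 = -2.
For a closed orientable surface χ = 2 − 2g, so g = (2 − (-2))/2 = 2.

2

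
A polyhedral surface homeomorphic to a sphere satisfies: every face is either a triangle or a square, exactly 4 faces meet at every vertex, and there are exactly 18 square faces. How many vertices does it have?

24

Let x be the number of triangles; then F = 18 + x.
Edge–face incidences: 2E = 4·18 + 3·x = 72 + 3x.
Every vertex has degree 4, so 4V = 2E.
Euler: V − E + F = 2 ⇒ (2E)/4 − E + (18 + x) = 2.
Multiply by 8: 2·(2E) − 4·(2E) + 8·(18 + x) = 16, i.e. 144 + 8x − 2·(72 + 3x) = 16.
Collecting terms: 2x = 16, so x = 8.
Then 2E = 72 + 3·8 = 96, so E = 48, V = 2E/4 = 24, F = 18 + 8 = 26.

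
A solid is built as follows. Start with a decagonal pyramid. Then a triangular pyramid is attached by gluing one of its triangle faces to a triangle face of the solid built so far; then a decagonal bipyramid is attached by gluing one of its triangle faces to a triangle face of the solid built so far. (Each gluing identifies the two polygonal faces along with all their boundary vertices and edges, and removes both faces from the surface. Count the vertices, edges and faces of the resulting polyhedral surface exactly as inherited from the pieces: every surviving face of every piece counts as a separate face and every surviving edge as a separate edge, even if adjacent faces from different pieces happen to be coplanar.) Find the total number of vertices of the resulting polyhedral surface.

21

A decagonal pyramid: V=11, E=20, F=11.
Attach a triangular pyramid (V=4, E=6, F=4) along a 3-gon: merge 3 vertices and 3 edges, delete both glued faces → V=12, E=23, F=13.
Attach a decagonal bipyramid (V=12, E=30, F=20) along a 3-gon: merge 3 vertices and 3 edges, delete both glued faces → V=21, E=50, F=31.
Check: V − E + F = 21 − 50 + 31 = 2.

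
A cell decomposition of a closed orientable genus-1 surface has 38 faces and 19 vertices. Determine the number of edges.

For a closed orientable surface of genus 1, χ = 2 − 2·1 = 0.
E = V + F − (0) = 19 + 38 − (0) = 57.

57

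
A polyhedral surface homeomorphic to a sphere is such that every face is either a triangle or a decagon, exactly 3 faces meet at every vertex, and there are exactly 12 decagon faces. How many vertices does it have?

60

Let x be the number of triangles; then F = 12 + x.
Edge–face incidences: 2E = 10·12 + 3·x = 120 + 3x.
Every vertex has degree 3, so 3V = 2E.
Euler: V − E + F = 2 ⇒ (2E)/3 − E + (12 + x) = 2.
Multiply by 6: 2·(2E) − 3·(2E) + 6·(12 + x) = 12, i.e. 72 + 6x − (120 + 3x) = 12.
Collecting terms: 3x − 48 = 12, so 3x = 60, so x = 20.
Then 2E = 120 + 3·20 = 180, so E = 90, V = 2E/3 = 60, F = 12 + 20 = 32.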